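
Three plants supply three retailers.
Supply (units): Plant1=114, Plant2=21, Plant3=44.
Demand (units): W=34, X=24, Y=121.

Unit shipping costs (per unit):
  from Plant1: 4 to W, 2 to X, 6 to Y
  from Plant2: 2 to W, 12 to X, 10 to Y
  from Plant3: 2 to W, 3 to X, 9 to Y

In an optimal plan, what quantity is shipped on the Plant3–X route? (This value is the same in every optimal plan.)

24

Solving gives:
  Plant1->Y: 114 × 6 = 684
  Plant2->W: 21 × 2 = 42
  Plant3->W: 13 × 2 = 26
  Plant3->X: 24 × 3 = 72
  Plant3->Y: 7 × 9 = 63
Total cost = 887.
So Plant3→X carries 24 units.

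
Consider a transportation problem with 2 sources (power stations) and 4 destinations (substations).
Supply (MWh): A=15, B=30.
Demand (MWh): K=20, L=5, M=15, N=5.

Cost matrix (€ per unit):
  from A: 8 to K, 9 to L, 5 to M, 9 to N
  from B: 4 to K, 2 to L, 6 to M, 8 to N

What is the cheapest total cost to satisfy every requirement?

205

An optimal shipping plan:
  A->M: 15 × €5 = €75
  B->K: 20 × €4 = €80
  B->L: 5 × €2 = €10
  B->N: 5 × €8 = €40
Total = 75 + 80 + 10 + 40 = €205.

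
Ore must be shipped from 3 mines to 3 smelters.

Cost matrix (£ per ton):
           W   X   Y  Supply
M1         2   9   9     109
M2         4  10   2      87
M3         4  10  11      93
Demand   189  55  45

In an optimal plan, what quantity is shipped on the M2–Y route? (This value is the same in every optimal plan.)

45

Solving gives:
  M1→W: 109 × £2 = £218
  M2→W: 42 × £4 = £168
  M2→Y: 45 × £2 = £90
  M3→W: 38 × £4 = £152
  M3→X: 55 × £10 = £550
Total cost = £1178.
So M2→Y carries 45 tons.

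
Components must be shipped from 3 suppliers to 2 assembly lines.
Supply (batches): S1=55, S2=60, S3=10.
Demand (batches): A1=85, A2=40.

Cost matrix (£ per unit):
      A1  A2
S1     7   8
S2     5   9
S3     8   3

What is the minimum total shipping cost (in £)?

One minimum-cost allocation:
  S1 to A1: 25 × £7 = £175
  S1 to A2: 30 × £8 = £240
  S2 to A1: 60 × £5 = £300
  S3 to A2: 10 × £3 = £30
Total = 175 + 240 + 300 + 30 = £745.

745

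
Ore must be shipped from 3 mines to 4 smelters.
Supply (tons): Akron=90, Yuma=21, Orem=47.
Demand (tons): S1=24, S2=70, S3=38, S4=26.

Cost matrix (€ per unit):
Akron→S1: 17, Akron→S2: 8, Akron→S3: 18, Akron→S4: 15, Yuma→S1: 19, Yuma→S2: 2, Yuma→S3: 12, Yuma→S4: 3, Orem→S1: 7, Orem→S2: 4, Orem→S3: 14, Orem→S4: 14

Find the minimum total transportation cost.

1458

An optimal shipping plan:
  Akron->S2: 70 × €8 = €560
  Akron->S3: 15 × €18 = €270
  Akron->S4: 5 × €15 = €75
  Yuma->S4: 21 × €3 = €63
  Orem->S1: 24 × €7 = €168
  Orem->S3: 23 × €14 = €322
Total = 560 + 270 + 75 + 63 + 168 + 322 = €1458.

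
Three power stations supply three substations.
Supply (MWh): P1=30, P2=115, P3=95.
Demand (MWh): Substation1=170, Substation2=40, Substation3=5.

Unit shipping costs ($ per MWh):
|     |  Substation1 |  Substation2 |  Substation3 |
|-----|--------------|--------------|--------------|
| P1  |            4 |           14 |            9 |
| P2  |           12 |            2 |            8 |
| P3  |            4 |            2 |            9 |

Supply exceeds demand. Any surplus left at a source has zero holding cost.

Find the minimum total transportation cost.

1160

A cheapest plan:
  P1 to Substation1: 30 × $4 = $120
  P2 to Substation1: 45 × $12 = $540
  P2 to Substation2: 40 × $2 = $80
  P2 to Substation3: 5 × $8 = $40
  P3 to Substation1: 95 × $4 = $380
Total = 120 + 540 + 80 + 40 + 380 = $1160.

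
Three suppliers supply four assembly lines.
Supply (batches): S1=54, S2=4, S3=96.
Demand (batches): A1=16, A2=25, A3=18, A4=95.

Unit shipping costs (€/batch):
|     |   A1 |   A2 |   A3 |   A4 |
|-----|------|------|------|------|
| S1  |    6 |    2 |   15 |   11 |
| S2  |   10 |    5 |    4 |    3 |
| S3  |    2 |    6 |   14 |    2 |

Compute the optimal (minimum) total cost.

558

Optimal allocation:
  S1->A1: 15 × €6 = €90
  S1->A2: 25 × €2 = €50
  S1->A3: 14 × €15 = €210
  S2->A3: 4 × €4 = €16
  S3->A1: 1 × €2 = €2
  S3->A4: 95 × €2 = €190
Total = 90 + 50 + 210 + 16 + 2 + 190 = €558.
(Supply check: S1 ships 54; S2 ships 4; S3 ships 96.)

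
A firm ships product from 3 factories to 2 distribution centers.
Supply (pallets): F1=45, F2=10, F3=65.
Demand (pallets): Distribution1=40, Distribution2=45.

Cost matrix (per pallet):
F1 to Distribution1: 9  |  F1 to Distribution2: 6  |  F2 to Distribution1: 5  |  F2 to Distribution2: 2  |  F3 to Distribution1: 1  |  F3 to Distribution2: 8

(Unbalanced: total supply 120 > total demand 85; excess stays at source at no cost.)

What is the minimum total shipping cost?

270

Optimal allocation:
  F1->Distribution2: 35 × 6 = 210
  F2->Distribution2: 10 × 2 = 20
  F3->Distribution1: 40 × 1 = 40
Total = 210 + 20 + 40 = 270.
(Supply check: F1 ships 35; F2 ships 10; F3 ships 40.)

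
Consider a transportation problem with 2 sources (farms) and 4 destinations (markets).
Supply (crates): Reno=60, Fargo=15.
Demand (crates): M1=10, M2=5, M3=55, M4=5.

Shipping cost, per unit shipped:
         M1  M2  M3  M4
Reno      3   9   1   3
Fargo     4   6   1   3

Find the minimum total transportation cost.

One minimum-cost allocation:
  Reno–M1: 10 × 3 = 30
  Reno–M3: 45 × 1 = 45
  Reno–M4: 5 × 3 = 15
  Fargo–M2: 5 × 6 = 30
  Fargo–M3: 10 × 1 = 10
Total = 30 + 45 + 15 + 30 + 10 = 130.

130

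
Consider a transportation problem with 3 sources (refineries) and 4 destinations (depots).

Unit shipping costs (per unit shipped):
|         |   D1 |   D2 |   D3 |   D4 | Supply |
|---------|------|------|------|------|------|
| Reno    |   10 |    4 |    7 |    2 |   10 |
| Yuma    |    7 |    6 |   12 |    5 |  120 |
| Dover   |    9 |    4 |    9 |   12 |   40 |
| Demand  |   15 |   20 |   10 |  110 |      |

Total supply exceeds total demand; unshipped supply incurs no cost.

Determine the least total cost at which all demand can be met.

One minimum-cost allocation:
  Reno to D4: 10 × 2 = 20
  Yuma to D1: 15 × 7 = 105
  Yuma to D4: 100 × 5 = 500
  Dover to D2: 20 × 4 = 80
  Dover to D3: 10 × 9 = 90
Total = 20 + 105 + 500 + 80 + 90 = 795.

795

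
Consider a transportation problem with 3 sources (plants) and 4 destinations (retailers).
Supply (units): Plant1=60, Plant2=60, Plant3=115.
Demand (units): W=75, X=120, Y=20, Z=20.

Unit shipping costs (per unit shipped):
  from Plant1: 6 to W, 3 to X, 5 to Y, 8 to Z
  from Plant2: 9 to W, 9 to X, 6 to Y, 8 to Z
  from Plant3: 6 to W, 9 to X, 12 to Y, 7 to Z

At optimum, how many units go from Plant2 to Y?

Optimal shipments:
  Plant1 to X: 60 × 3 = 180
  Plant2 to X: 40 × 9 = 360
  Plant2 to Y: 20 × 6 = 120
  Plant3 to W: 75 × 6 = 450
  Plant3 to X: 20 × 9 = 180
  Plant3 to Z: 20 × 7 = 140
Total cost = 1430.
So Plant2→Y carries 20 units.

20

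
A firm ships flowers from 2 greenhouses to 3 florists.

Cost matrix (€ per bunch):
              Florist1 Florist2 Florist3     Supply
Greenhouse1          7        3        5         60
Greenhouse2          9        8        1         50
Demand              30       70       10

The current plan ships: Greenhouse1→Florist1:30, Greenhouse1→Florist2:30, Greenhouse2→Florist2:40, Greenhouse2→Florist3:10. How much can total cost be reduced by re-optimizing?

90

Current plan cost = 30·7 + 30·3 + 40·8 + 10·1 = €630.
Optimal plan:
  Greenhouse1→Florist2: 60 bunches
  Greenhouse2→Florist1: 30 bunches
  Greenhouse2→Florist2: 10 bunches
  Greenhouse2→Florist3: 10 bunches
Optimal cost = €540.
Saving = 630 − 540 = €90.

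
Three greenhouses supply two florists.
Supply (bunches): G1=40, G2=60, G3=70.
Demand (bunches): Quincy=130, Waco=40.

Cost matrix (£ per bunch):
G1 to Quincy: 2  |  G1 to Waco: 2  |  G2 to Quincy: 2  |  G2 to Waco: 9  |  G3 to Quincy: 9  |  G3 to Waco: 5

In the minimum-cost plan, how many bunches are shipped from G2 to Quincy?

60

The minimum-cost plan:
  G1 to Quincy: 40 × £2 = £80
  G2 to Quincy: 60 × £2 = £120
  G3 to Quincy: 30 × £9 = £270
  G3 to Waco: 40 × £5 = £200
Total cost = £670.
So G2→Quincy carries 60 bunches.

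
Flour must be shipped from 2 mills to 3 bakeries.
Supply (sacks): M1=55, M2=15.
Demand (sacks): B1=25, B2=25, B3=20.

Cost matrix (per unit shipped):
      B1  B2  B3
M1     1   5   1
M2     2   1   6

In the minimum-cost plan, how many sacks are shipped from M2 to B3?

Optimal shipments:
  M1→B1: 25 × 1 = 25
  M1→B2: 10 × 5 = 50
  M1→B3: 20 × 1 = 20
  M2→B2: 15 × 1 = 15
Total cost = 110.
The route M2→B3 is not used.

0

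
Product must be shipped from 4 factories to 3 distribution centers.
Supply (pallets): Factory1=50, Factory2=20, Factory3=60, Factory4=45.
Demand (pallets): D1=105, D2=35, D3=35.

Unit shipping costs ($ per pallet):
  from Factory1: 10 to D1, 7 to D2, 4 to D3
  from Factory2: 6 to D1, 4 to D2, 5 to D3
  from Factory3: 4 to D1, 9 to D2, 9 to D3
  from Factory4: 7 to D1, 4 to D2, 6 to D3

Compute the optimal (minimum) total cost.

An optimal shipping plan:
  Factory1->D2: 15 × $7 = $105
  Factory1->D3: 35 × $4 = $140
  Factory2->D1: 20 × $6 = $120
  Factory3->D1: 60 × $4 = $240
  Factory4->D1: 25 × $7 = $175
  Factory4->D2: 20 × $4 = $80
Total = 105 + 140 + 120 + 240 + 175 + 80 = $860.
(Supply check: Factory1 ships 50; Factory2 ships 20; Factory3 ships 60; Factory4 ships 45.)

860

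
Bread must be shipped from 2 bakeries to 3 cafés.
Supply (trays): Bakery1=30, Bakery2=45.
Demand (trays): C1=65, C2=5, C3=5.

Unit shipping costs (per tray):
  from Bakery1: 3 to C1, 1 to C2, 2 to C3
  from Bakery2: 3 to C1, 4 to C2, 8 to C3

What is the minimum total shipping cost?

210

An optimal shipping plan:
  Bakery1–C1: 20 × 3 = 60
  Bakery1–C2: 5 × 1 = 5
  Bakery1–C3: 5 × 2 = 10
  Bakery2–C1: 45 × 3 = 135
Total = 60 + 5 + 10 + 135 = 210.
(Supply check: Bakery1 ships 30; Bakery2 ships 45.)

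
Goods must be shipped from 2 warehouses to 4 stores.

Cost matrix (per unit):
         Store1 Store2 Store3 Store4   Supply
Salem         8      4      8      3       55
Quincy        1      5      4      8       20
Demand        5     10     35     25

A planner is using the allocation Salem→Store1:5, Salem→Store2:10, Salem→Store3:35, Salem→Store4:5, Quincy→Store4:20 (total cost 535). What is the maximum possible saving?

Current plan cost = 5·8 + 10·4 + 35·8 + 5·3 + 20·8 = 535.
Optimal plan:
  Salem–Store2: 10 × 4 = 40
  Salem–Store3: 20 × 8 = 160
  Salem–Store4: 25 × 3 = 75
  Quincy–Store1: 5 × 1 = 5
  Quincy–Store3: 15 × 4 = 60
Optimal cost = 340.
Saving = 535 − 340 = 195.

195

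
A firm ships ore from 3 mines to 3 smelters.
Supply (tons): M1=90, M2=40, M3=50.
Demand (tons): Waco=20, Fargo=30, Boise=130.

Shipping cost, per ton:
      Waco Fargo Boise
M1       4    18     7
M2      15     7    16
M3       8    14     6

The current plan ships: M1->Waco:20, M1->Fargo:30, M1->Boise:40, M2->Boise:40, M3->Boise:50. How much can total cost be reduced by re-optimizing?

Current plan cost = 20·4 + 30·18 + 40·7 + 40·16 + 50·6 = 1840.
Optimal plan:
  M1 to Waco: 20 × 4 = 80
  M1 to Boise: 70 × 7 = 490
  M2 to Fargo: 30 × 7 = 210
  M2 to Boise: 10 × 16 = 160
  M3 to Boise: 50 × 6 = 300
Optimal cost = 1240.
Saving = 1840 − 1240 = 600.

600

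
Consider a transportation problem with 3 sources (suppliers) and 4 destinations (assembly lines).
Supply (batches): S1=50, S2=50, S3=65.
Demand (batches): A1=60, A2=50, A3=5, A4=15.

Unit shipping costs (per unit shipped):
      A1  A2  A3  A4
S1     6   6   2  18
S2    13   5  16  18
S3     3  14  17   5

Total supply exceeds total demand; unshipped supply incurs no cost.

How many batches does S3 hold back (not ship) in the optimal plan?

Minimum-cost shipments:
  S1 to A1: 10 × 6 = 60
  S1 to A3: 5 × 2 = 10
  S2 to A2: 50 × 5 = 250
  S3 to A1: 50 × 3 = 150
  S3 to A4: 15 × 5 = 75
Total cost = 545.
S3 ships 65 of its 65, leaving 0.

0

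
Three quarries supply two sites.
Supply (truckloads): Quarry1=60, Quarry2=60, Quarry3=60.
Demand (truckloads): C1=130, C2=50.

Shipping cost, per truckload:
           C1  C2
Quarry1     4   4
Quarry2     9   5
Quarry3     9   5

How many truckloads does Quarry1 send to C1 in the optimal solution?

Solving gives:
  Quarry1 to C1: 60 truckloads
  Quarry2 to C1: 60 truckloads
  Quarry3 to C1: 10 truckloads
  Quarry3 to C2: 50 truckloads
Total cost = 1120.
So Quarry1→C1 carries 60 truckloads.

60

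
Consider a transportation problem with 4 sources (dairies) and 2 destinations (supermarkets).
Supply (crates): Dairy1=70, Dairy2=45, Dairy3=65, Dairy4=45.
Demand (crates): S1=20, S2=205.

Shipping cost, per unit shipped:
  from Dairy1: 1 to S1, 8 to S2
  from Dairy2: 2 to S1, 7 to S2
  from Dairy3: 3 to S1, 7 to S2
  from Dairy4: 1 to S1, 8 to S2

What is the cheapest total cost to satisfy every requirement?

1550

One minimum-cost allocation:
  Dairy1–S1: 20 × 1 = 20
  Dairy1–S2: 50 × 8 = 400
  Dairy2–S2: 45 × 7 = 315
  Dairy3–S2: 65 × 7 = 455
  Dairy4–S2: 45 × 8 = 360
Total = 20 + 400 + 315 + 455 + 360 = 1550.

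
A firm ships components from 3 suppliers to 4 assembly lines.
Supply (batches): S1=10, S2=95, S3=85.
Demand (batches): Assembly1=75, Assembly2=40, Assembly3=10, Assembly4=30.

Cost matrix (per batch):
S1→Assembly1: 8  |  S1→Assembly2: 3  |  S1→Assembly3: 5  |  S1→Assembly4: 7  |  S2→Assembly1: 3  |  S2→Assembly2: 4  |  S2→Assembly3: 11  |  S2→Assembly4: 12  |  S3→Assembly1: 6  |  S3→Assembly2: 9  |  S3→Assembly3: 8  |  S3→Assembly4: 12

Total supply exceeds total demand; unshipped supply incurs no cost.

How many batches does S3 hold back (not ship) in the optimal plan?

35

An optimal plan:
  S1 to Assembly4: 10 batches
  S2 to Assembly1: 55 batches
  S2 to Assembly2: 40 batches
  S3 to Assembly1: 20 batches
  S3 to Assembly3: 10 batches
  S3 to Assembly4: 20 batches
Total cost = 835.
S3 ships 50 of its 85, leaving 35.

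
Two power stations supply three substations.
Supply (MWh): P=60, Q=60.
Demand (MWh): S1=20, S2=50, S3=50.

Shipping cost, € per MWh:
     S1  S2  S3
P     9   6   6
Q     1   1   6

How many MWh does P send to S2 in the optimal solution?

The minimum-cost plan:
  P to S2: 10 × €6 = €60
  P to S3: 50 × €6 = €300
  Q to S1: 20 × €1 = €20
  Q to S2: 40 × €1 = €40
Total cost = €420.
So P→S2 carries 10 MWh.

10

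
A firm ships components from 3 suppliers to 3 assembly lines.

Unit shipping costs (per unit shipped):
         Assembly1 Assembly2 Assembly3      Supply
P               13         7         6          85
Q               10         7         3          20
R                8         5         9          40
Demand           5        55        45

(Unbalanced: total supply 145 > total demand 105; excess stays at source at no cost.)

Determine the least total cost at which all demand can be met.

565

One minimum-cost allocation:
  P–Assembly2: 20 × 7 = 140
  P–Assembly3: 25 × 6 = 150
  Q–Assembly3: 20 × 3 = 60
  R–Assembly1: 5 × 8 = 40
  R–Assembly2: 35 × 5 = 175
Total = 140 + 150 + 60 + 40 + 175 = 565.
(Supply check: P ships 45; Q ships 20; R ships 40.)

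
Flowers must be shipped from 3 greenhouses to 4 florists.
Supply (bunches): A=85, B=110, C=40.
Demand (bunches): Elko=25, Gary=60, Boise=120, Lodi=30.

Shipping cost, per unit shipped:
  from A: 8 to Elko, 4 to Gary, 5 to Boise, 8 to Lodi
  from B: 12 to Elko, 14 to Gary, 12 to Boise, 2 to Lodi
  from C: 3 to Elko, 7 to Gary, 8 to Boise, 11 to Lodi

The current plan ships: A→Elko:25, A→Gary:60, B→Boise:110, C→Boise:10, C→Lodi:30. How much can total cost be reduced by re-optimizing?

Current plan cost = 25·8 + 60·4 + 110·12 + 10·8 + 30·11 = 2170.
Optimal plan:
  A→Gary: 60 × 4 = 240
  A→Boise: 25 × 5 = 125
  B→Boise: 80 × 12 = 960
  B→Lodi: 30 × 2 = 60
  C→Elko: 25 × 3 = 75
  C→Boise: 15 × 8 = 120
Optimal cost = 1580.
Saving = 2170 − 1580 = 590.

590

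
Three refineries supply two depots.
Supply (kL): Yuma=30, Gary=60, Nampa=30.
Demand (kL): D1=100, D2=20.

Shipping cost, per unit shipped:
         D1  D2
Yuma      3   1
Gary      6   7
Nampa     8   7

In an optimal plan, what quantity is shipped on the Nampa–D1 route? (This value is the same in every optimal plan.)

Solving gives:
  Yuma to D1: 10 × 3 = 30
  Yuma to D2: 20 × 1 = 20
  Gary to D1: 60 × 6 = 360
  Nampa to D1: 30 × 8 = 240
Total cost = 650.
So Nampa→D1 carries 30 kL.

30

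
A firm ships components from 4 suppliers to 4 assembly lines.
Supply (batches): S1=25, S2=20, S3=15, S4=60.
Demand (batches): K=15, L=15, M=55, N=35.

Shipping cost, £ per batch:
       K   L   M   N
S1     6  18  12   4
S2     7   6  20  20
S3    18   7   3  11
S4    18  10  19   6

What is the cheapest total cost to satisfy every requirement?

1075

Optimal allocation:
  S1->M: 25 batches
  S2->K: 15 batches
  S2->L: 5 batches
  S3->M: 15 batches
  S4->L: 10 batches
  S4->M: 15 batches
  S4->N: 35 batches
Total cost = £1075.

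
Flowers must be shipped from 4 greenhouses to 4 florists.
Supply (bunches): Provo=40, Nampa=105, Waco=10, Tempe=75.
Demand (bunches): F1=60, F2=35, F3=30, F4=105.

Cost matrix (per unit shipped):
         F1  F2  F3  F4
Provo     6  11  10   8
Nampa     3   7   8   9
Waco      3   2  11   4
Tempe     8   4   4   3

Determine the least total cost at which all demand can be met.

Optimal allocation:
  Provo–F4: 40 × 8 = 320
  Nampa–F1: 60 × 3 = 180
  Nampa–F2: 25 × 7 = 175
  Nampa–F3: 20 × 8 = 160
  Waco–F2: 10 × 2 = 20
  Tempe–F3: 10 × 4 = 40
  Tempe–F4: 65 × 3 = 195
Total = 320 + 180 + 175 + 160 + 20 + 40 + 195 = 1090.
(Supply check: Provo ships 40; Nampa ships 105; Waco ships 10; Tempe ships 75.)

1090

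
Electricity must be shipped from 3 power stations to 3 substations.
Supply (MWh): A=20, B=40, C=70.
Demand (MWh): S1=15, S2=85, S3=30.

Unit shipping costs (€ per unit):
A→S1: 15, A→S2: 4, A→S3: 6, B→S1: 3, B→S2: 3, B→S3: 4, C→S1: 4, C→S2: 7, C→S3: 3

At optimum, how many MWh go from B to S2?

40

Optimal shipments:
  A–S2: 20 MWh
  B–S2: 40 MWh
  C–S1: 15 MWh
  C–S2: 25 MWh
  C–S3: 30 MWh
Total cost = €525.
So B→S2 carries 40 MWh.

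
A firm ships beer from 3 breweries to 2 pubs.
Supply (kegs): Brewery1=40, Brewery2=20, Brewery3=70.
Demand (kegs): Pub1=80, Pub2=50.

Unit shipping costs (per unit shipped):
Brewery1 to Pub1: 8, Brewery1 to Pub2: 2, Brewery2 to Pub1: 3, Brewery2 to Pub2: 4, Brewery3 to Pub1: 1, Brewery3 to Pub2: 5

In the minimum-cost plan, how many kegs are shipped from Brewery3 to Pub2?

Solving gives:
  Brewery1–Pub2: 40 kegs
  Brewery2–Pub1: 10 kegs
  Brewery2–Pub2: 10 kegs
  Brewery3–Pub1: 70 kegs
Total cost = 220.
The route Brewery3→Pub2 is not used.

0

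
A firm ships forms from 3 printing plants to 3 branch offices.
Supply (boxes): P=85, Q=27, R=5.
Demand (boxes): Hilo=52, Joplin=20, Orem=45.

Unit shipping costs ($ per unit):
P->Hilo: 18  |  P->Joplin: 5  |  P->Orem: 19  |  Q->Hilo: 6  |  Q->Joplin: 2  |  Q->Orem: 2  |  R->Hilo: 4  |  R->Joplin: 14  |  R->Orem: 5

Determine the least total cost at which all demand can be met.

1362

A cheapest plan:
  P→Hilo: 47 boxes
  P→Joplin: 20 boxes
  P→Orem: 18 boxes
  Q→Orem: 27 boxes
  R→Hilo: 5 boxes
Total cost = $1362.
(Supply check: P ships 85; Q ships 27; R ships 5.)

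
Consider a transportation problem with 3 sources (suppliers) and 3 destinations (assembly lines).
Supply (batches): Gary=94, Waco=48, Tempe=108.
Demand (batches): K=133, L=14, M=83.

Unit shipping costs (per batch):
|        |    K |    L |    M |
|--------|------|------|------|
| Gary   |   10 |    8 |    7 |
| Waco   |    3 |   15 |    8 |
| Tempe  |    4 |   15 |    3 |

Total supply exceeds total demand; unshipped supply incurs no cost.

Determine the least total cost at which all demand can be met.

1085

One minimum-cost allocation:
  Gary→L: 14 × 8 = 112
  Gary→M: 60 × 7 = 420
  Waco→K: 48 × 3 = 144
  Tempe→K: 85 × 4 = 340
  Tempe→M: 23 × 3 = 69
Total = 112 + 420 + 144 + 340 + 69 = 1085.
(Supply check: Gary ships 74; Waco ships 48; Tempe ships 108.)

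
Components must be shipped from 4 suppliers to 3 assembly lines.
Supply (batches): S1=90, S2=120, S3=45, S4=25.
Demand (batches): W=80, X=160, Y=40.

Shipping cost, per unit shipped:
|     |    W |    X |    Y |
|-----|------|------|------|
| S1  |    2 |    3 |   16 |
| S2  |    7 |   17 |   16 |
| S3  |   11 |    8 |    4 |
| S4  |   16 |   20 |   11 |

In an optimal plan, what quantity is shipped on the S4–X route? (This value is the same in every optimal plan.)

The minimum-cost plan:
  S1–X: 90 batches
  S2–W: 80 batches
  S2–X: 40 batches
  S3–X: 30 batches
  S3–Y: 15 batches
  S4–Y: 25 batches
Total cost = 2085.
The route S4→X is not used.

0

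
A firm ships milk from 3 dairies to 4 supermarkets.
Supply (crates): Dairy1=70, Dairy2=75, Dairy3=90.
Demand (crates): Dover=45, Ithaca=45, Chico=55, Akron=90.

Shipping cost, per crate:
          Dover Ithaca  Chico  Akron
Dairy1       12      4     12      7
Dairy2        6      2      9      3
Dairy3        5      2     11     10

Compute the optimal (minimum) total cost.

1305

An optimal shipping plan:
  Dairy1–Chico: 55 crates
  Dairy1–Akron: 15 crates
  Dairy2–Akron: 75 crates
  Dairy3–Dover: 45 crates
  Dairy3–Ithaca: 45 crates
Total cost = 1305.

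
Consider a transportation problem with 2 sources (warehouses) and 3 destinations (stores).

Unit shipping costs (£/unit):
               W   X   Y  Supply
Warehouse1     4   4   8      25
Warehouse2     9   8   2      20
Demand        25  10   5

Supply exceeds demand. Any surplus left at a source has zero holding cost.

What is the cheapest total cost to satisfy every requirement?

190

An optimal shipping plan:
  Warehouse1 to W: 25 units
  Warehouse2 to X: 10 units
  Warehouse2 to Y: 5 units
Total cost = £190.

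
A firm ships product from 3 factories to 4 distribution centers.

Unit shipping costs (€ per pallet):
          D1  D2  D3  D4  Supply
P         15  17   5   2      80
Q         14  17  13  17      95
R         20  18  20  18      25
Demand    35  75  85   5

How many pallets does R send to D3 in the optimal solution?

0

Optimal shipments:
  P to D3: 75 pallets
  P to D4: 5 pallets
  Q to D1: 35 pallets
  Q to D2: 50 pallets
  Q to D3: 10 pallets
  R to D2: 25 pallets
Total cost = €2305.
The route R→D3 is not used.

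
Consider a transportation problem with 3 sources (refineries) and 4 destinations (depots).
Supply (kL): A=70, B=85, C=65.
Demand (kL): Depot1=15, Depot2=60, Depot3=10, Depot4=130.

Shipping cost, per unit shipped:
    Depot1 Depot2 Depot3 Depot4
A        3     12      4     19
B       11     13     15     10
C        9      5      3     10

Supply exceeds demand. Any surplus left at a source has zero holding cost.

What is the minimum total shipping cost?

1965

An optimal shipping plan:
  A→Depot1: 15 × 3 = 45
  A→Depot2: 40 × 12 = 480
  A→Depot3: 10 × 4 = 40
  B→Depot4: 85 × 10 = 850
  C→Depot2: 20 × 5 = 100
  C→Depot4: 45 × 10 = 450
Total = 45 + 480 + 40 + 850 + 100 + 450 = 1965.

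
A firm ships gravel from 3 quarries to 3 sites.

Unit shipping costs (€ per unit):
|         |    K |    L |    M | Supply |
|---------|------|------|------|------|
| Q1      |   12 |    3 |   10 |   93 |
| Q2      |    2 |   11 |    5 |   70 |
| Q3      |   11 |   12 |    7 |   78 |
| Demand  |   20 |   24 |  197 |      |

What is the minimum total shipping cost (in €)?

Optimal allocation:
  Q1->L: 24 × €3 = €72
  Q1->M: 69 × €10 = €690
  Q2->K: 20 × €2 = €40
  Q2->M: 50 × €5 = €250
  Q3->M: 78 × €7 = €546
Total = 72 + 690 + 40 + 250 + 546 = €1598.
(Supply check: Q1 ships 93; Q2 ships 70; Q3 ships 78.)

1598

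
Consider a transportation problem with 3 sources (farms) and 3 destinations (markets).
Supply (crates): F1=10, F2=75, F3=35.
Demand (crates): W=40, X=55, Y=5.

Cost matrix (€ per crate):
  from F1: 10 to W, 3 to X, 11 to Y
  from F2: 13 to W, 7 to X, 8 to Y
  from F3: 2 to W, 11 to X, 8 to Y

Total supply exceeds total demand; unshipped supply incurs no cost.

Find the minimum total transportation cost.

520

A cheapest plan:
  F1→X: 10 crates
  F2→W: 5 crates
  F2→X: 45 crates
  F2→Y: 5 crates
  F3→W: 35 crates
Total cost = €520.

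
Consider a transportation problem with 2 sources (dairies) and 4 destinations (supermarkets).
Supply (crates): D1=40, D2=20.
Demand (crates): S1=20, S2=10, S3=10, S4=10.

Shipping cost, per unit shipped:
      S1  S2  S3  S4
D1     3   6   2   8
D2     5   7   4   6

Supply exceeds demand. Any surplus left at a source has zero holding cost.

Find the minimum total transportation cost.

Optimal allocation:
  D1→S1: 20 × 3 = 60
  D1→S2: 10 × 6 = 60
  D1→S3: 10 × 2 = 20
  D2→S4: 10 × 6 = 60
Total = 60 + 60 + 20 + 60 = 200.

200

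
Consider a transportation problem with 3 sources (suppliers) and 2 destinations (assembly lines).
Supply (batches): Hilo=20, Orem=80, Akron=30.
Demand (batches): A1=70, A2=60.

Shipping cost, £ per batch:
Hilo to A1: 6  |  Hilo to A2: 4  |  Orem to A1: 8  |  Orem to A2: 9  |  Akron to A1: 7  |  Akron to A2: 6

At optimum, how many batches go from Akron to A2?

30

The minimum-cost plan:
  Hilo–A2: 20 × £4 = £80
  Orem–A1: 70 × £8 = £560
  Orem–A2: 10 × £9 = £90
  Akron–A2: 30 × £6 = £180
Total cost = £910.
So Akron→A2 carries 30 batches.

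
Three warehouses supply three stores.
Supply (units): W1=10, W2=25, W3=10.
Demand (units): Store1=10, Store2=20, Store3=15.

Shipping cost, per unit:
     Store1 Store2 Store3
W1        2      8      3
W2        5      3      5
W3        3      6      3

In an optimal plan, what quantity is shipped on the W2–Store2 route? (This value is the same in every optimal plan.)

20

Optimal shipments:
  W1 to Store1: 10 × 2 = 20
  W2 to Store2: 20 × 3 = 60
  W2 to Store3: 5 × 5 = 25
  W3 to Store3: 10 × 3 = 30
Total cost = 135.
So W2→Store2 carries 20 units.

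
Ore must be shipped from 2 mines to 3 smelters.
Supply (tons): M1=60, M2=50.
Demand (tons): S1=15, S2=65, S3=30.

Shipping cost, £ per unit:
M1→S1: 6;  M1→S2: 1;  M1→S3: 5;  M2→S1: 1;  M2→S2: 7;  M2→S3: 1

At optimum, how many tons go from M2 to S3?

30

Solving gives:
  M1→S2: 60 × £1 = £60
  M2→S1: 15 × £1 = £15
  M2→S2: 5 × £7 = £35
  M2→S3: 30 × £1 = £30
Total cost = £140.
So M2→S3 carries 30 tons.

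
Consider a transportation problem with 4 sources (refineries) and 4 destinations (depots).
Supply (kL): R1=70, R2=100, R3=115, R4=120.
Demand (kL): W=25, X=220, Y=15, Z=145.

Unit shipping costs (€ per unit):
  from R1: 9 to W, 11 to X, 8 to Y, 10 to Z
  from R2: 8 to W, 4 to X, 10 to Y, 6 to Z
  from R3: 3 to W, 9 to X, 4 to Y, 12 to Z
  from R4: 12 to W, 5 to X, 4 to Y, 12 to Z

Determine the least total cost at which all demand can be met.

2660

Optimal allocation:
  R1->Z: 70 × €10 = €700
  R2->X: 25 × €4 = €100
  R2->Z: 75 × €6 = €450
  R3->W: 25 × €3 = €75
  R3->X: 75 × €9 = €675
  R3->Y: 15 × €4 = €60
  R4->X: 120 × €5 = €600
Total = 700 + 100 + 450 + 75 + 675 + 60 + 600 = €2660.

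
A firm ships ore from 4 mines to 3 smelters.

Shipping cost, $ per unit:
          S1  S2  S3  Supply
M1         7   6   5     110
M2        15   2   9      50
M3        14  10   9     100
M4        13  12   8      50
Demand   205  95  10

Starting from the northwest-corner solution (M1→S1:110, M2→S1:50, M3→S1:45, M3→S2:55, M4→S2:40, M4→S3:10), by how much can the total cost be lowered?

Current plan cost = 110·7 + 50·15 + 45·14 + 55·10 + 40·12 + 10·8 = $3260.
Optimal plan:
  M1 to S1: 110 × $7 = $770
  M2 to S2: 50 × $2 = $100
  M3 to S1: 55 × $14 = $770
  M3 to S2: 45 × $10 = $450
  M4 to S1: 40 × $13 = $520
  M4 to S3: 10 × $8 = $80
Optimal cost = $2690.
Saving = 3260 − 2690 = $570.

570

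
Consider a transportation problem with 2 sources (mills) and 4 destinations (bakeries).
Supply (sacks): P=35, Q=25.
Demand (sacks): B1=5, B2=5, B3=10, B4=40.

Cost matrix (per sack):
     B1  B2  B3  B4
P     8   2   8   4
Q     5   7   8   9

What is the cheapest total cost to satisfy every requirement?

Optimal allocation:
  P–B2: 5 × 2 = 10
  P–B4: 30 × 4 = 120
  Q–B1: 5 × 5 = 25
  Q–B3: 10 × 8 = 80
  Q–B4: 10 × 9 = 90
Total = 10 + 120 + 25 + 80 + 90 = 325.
(Supply check: P ships 35; Q ships 25.)

325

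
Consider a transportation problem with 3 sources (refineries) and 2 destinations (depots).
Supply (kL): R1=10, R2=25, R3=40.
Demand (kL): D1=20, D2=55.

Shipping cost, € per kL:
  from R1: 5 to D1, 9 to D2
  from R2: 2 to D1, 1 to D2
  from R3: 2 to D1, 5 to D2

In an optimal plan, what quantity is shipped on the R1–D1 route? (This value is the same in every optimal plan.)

The minimum-cost plan:
  R1->D1: 10 kL
  R2->D2: 25 kL
  R3->D1: 10 kL
  R3->D2: 30 kL
Total cost = €245.
So R1→D1 carries 10 kL.

10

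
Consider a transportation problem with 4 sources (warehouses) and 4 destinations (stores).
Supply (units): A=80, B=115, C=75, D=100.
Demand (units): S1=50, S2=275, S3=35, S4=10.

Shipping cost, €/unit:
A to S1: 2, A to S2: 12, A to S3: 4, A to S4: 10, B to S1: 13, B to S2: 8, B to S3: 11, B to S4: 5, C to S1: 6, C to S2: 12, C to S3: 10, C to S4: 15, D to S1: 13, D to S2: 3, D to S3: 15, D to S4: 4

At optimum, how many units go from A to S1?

Solving gives:
  A to S1: 45 × €2 = €90
  A to S3: 35 × €4 = €140
  B to S2: 105 × €8 = €840
  B to S4: 10 × €5 = €50
  C to S1: 5 × €6 = €30
  C to S2: 70 × €12 = €840
  D to S2: 100 × €3 = €300
Total cost = €2290.
So A→S1 carries 45 units.

45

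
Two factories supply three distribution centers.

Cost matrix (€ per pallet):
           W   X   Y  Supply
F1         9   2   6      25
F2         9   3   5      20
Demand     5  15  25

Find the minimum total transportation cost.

205

One minimum-cost allocation:
  F1→W: 5 pallets
  F1→X: 15 pallets
  F1→Y: 5 pallets
  F2→Y: 20 pallets
Total cost = €205.
(Supply check: F1 ships 25; F2 ships 20.)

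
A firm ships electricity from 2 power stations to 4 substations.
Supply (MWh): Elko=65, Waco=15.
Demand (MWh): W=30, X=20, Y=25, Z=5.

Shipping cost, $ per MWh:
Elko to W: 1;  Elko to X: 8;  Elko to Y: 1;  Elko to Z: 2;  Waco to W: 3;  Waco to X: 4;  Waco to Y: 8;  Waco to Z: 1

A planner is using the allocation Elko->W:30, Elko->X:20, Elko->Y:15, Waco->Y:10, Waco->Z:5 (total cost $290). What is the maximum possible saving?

125

Current plan cost = 30·1 + 20·8 + 15·1 + 10·8 + 5·1 = $290.
Optimal plan:
  Elko–W: 30 MWh
  Elko–X: 5 MWh
  Elko–Y: 25 MWh
  Elko–Z: 5 MWh
  Waco–X: 15 MWh
Optimal cost = $165.
Saving = 290 − 165 = $125.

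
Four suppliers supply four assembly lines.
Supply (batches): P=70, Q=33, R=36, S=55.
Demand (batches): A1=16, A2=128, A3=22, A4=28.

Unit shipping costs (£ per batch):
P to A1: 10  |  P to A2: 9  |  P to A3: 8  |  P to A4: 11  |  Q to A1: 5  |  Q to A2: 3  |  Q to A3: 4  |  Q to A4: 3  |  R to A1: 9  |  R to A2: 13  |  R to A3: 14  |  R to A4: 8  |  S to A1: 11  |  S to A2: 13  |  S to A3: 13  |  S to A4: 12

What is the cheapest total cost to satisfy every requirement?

One minimum-cost allocation:
  P–A2: 48 × £9 = £432
  P–A3: 22 × £8 = £176
  Q–A2: 33 × £3 = £99
  R–A1: 8 × £9 = £72
  R–A4: 28 × £8 = £224
  S–A1: 8 × £11 = £88
  S–A2: 47 × £13 = £611
Total = 432 + 176 + 99 + 72 + 224 + 88 + 611 = £1702.

1702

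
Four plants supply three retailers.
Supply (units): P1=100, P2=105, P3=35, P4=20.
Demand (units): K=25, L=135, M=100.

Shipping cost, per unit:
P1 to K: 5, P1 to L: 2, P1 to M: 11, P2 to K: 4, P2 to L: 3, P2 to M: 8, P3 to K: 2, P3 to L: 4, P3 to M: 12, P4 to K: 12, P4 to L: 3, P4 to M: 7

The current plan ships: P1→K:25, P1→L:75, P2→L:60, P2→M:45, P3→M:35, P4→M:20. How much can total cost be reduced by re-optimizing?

Current plan cost = 25·5 + 75·2 + 60·3 + 45·8 + 35·12 + 20·7 = 1375.
Optimal plan:
  P1–L: 100 × 2 = 200
  P2–L: 25 × 3 = 75
  P2–M: 80 × 8 = 640
  P3–K: 25 × 2 = 50
  P3–L: 10 × 4 = 40
  P4–M: 20 × 7 = 140
Optimal cost = 1145.
Saving = 1375 − 1145 = 230.

230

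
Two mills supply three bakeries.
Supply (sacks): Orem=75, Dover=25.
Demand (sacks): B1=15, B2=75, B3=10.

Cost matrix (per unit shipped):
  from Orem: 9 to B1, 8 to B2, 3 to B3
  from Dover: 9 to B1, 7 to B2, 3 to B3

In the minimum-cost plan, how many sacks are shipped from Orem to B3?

10

Optimal shipments:
  Orem–B1: 15 × 9 = 135
  Orem–B2: 50 × 8 = 400
  Orem–B3: 10 × 3 = 30
  Dover–B2: 25 × 7 = 175
Total cost = 740.
So Orem→B3 carries 10 sacks.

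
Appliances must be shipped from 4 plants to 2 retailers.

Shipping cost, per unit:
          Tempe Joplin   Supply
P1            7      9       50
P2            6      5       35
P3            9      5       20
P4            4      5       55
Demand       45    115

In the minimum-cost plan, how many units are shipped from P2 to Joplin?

35

Optimal shipments:
  P1→Tempe: 45 × 7 = 315
  P1→Joplin: 5 × 9 = 45
  P2→Joplin: 35 × 5 = 175
  P3→Joplin: 20 × 5 = 100
  P4→Joplin: 55 × 5 = 275
Total cost = 910.
So P2→Joplin carries 35 units.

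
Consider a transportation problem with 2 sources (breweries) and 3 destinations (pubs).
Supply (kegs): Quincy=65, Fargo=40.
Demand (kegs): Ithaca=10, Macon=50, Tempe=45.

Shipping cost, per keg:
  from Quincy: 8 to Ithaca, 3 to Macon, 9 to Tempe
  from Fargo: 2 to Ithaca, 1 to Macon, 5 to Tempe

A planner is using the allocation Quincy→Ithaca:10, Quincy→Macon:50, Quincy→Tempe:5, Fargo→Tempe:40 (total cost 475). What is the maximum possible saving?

Current plan cost = 10·8 + 50·3 + 5·9 + 40·5 = 475.
Optimal plan:
  Quincy→Macon: 50 × 3 = 150
  Quincy→Tempe: 15 × 9 = 135
  Fargo→Ithaca: 10 × 2 = 20
  Fargo→Tempe: 30 × 5 = 150
Optimal cost = 455.
Saving = 475 − 455 = 20.

20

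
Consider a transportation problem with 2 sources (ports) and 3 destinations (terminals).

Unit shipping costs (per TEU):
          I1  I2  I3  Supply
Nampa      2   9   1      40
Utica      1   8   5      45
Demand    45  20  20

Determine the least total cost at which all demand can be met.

245

Optimal allocation:
  Nampa->I2: 20 × 9 = 180
  Nampa->I3: 20 × 1 = 20
  Utica->I1: 45 × 1 = 45
Total = 180 + 20 + 45 = 245.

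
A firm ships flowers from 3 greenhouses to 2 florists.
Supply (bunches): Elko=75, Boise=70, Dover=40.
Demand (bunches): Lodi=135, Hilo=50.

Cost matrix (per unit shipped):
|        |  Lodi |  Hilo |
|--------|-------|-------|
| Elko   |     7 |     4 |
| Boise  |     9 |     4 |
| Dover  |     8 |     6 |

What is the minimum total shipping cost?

1225

Optimal allocation:
  Elko to Lodi: 75 × 7 = 525
  Boise to Lodi: 20 × 9 = 180
  Boise to Hilo: 50 × 4 = 200
  Dover to Lodi: 40 × 8 = 320
Total = 525 + 180 + 200 + 320 = 1225.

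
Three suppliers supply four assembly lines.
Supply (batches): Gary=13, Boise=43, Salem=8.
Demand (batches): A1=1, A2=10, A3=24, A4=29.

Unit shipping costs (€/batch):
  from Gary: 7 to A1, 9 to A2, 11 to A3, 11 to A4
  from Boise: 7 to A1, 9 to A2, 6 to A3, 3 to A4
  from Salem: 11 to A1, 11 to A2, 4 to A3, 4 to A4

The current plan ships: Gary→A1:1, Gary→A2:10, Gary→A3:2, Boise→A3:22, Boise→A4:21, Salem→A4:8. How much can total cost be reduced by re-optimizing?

Current plan cost = 1·7 + 10·9 + 2·11 + 22·6 + 21·3 + 8·4 = €346.
Optimal plan:
  Gary to A1: 1 × €7 = €7
  Gary to A2: 10 × €9 = €90
  Gary to A3: 2 × €11 = €22
  Boise to A3: 14 × €6 = €84
  Boise to A4: 29 × €3 = €87
  Salem to A3: 8 × €4 = €32
Optimal cost = €322.
Saving = 346 − 322 = €24.

24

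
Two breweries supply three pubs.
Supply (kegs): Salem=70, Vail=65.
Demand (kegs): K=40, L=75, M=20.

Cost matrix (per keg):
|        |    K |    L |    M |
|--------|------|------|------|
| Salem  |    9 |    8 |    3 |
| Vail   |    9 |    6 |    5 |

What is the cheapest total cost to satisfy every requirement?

890

Optimal allocation:
  Salem→K: 40 × 9 = 360
  Salem→L: 10 × 8 = 80
  Salem→M: 20 × 3 = 60
  Vail→L: 65 × 6 = 390
Total = 360 + 80 + 60 + 390 = 890.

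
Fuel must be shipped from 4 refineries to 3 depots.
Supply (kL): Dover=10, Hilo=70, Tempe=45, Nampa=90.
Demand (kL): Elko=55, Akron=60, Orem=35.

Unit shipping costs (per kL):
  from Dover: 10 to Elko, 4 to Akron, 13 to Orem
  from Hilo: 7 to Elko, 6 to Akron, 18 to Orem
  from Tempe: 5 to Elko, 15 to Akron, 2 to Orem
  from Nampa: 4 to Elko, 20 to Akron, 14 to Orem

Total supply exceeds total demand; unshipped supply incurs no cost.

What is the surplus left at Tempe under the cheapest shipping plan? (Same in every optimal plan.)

Minimum-cost shipments:
  Dover to Akron: 10 × 4 = 40
  Hilo to Akron: 50 × 6 = 300
  Tempe to Orem: 35 × 2 = 70
  Nampa to Elko: 55 × 4 = 220
Total cost = 630.
Tempe ships 35 of its 45, leaving 10.

10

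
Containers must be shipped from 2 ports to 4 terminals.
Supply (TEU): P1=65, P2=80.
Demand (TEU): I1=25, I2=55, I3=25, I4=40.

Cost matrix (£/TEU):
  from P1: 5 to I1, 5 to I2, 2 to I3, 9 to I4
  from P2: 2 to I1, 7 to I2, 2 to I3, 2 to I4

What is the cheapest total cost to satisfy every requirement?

An optimal shipping plan:
  P1–I2: 55 × £5 = £275
  P1–I3: 10 × £2 = £20
  P2–I1: 25 × £2 = £50
  P2–I3: 15 × £2 = £30
  P2–I4: 40 × £2 = £80
Total = 275 + 20 + 50 + 30 + 80 = £455.
(Supply check: P1 ships 65; P2 ships 80.)

455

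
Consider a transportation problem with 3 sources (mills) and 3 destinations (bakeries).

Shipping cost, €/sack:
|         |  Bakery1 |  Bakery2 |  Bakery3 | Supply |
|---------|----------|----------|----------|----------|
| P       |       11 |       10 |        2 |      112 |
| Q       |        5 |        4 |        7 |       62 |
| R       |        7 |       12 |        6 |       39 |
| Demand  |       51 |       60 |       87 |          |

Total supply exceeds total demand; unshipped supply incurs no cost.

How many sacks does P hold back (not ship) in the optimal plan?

15

An optimal plan:
  P to Bakery2: 10 sacks
  P to Bakery3: 87 sacks
  Q to Bakery1: 12 sacks
  Q to Bakery2: 50 sacks
  R to Bakery1: 39 sacks
Total cost = €807.
P ships 97 of its 112, leaving 15.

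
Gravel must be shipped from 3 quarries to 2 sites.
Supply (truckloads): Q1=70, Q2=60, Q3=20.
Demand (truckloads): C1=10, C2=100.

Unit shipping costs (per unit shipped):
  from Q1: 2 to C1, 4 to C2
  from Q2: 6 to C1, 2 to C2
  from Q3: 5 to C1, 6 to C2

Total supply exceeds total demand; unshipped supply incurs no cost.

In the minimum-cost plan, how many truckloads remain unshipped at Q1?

An optimal plan:
  Q1–C1: 10 truckloads
  Q1–C2: 40 truckloads
  Q2–C2: 60 truckloads
Total cost = 300.
Q1 ships 50 of its 70, leaving 20.

20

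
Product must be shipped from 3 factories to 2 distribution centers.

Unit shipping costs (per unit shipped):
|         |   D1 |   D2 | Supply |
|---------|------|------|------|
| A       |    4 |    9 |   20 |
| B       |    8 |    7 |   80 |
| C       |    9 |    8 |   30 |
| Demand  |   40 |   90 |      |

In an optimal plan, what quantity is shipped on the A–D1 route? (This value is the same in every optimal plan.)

20

The minimum-cost plan:
  A–D1: 20 × 4 = 80
  B–D1: 20 × 8 = 160
  B–D2: 60 × 7 = 420
  C–D2: 30 × 8 = 240
Total cost = 900.
So A→D1 carries 20 pallets.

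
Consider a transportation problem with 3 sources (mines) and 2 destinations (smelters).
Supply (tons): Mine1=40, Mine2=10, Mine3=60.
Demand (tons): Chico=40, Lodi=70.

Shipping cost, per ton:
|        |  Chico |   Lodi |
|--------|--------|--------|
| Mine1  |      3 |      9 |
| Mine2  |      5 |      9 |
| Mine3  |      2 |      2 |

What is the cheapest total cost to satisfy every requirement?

One minimum-cost allocation:
  Mine1->Chico: 40 × 3 = 120
  Mine2->Lodi: 10 × 9 = 90
  Mine3->Lodi: 60 × 2 = 120
Total = 120 + 90 + 120 = 330.

330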